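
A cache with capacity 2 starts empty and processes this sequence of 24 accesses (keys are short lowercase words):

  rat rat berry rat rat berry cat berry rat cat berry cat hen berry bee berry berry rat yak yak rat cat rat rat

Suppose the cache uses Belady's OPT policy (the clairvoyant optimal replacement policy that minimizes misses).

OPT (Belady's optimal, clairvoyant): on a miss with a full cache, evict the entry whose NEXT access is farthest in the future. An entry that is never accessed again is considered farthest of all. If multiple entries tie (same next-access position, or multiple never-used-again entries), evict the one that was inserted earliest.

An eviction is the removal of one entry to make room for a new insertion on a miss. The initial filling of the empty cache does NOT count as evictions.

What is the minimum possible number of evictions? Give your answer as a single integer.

OPT (Belady) simulation (capacity=2):
  1. access rat: MISS. Cache: [rat]
  2. access rat: HIT. Next use of rat: step 4. Cache: [rat]
  3. access berry: MISS. Cache: [rat berry]
  4. access rat: HIT. Next use of rat: step 5. Cache: [rat berry]
  5. access rat: HIT. Next use of rat: step 9. Cache: [rat berry]
  6. access berry: HIT. Next use of berry: step 8. Cache: [rat berry]
  7. access cat: MISS, evict rat (next use: step 9). Cache: [berry cat]
  8. access berry: HIT. Next use of berry: step 11. Cache: [berry cat]
  9. access rat: MISS, evict berry (next use: step 11). Cache: [cat rat]
  10. access cat: HIT. Next use of cat: step 12. Cache: [cat rat]
  11. access berry: MISS, evict rat (next use: step 18). Cache: [cat berry]
  12. access cat: HIT. Next use of cat: step 22. Cache: [cat berry]
  13. access hen: MISS, evict cat (next use: step 22). Cache: [berry hen]
  14. access berry: HIT. Next use of berry: step 16. Cache: [berry hen]
  15. access bee: MISS, evict hen (next use: never). Cache: [berry bee]
  16. access berry: HIT. Next use of berry: step 17. Cache: [berry bee]
  17. access berry: HIT. Next use of berry: never. Cache: [berry bee]
  18. access rat: MISS, evict berry (next use: never). Cache: [bee rat]
  19. access yak: MISS, evict bee (next use: never). Cache: [rat yak]
  20. access yak: HIT. Next use of yak: never. Cache: [rat yak]
  21. access rat: HIT. Next use of rat: step 23. Cache: [rat yak]
  22. access cat: MISS, evict yak (next use: never). Cache: [rat cat]
  23. access rat: HIT. Next use of rat: step 24. Cache: [rat cat]
  24. access rat: HIT. Next use of rat: never. Cache: [rat cat]
Total: 14 hits, 10 misses, 8 evictions

Answer: 8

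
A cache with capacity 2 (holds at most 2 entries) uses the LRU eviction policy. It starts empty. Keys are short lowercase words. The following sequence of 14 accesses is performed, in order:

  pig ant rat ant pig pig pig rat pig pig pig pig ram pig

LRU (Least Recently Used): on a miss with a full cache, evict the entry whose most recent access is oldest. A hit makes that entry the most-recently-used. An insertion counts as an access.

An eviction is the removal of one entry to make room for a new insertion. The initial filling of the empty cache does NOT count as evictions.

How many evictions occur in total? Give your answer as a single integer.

Answer: 4

Derivation:
LRU simulation (capacity=2):
  1. access pig: MISS. Cache (LRU->MRU): [pig]
  2. access ant: MISS. Cache (LRU->MRU): [pig ant]
  3. access rat: MISS, evict pig. Cache (LRU->MRU): [ant rat]
  4. access ant: HIT. Cache (LRU->MRU): [rat ant]
  5. access pig: MISS, evict rat. Cache (LRU->MRU): [ant pig]
  6. access pig: HIT. Cache (LRU->MRU): [ant pig]
  7. access pig: HIT. Cache (LRU->MRU): [ant pig]
  8. access rat: MISS, evict ant. Cache (LRU->MRU): [pig rat]
  9. access pig: HIT. Cache (LRU->MRU): [rat pig]
  10. access pig: HIT. Cache (LRU->MRU): [rat pig]
  11. access pig: HIT. Cache (LRU->MRU): [rat pig]
  12. access pig: HIT. Cache (LRU->MRU): [rat pig]
  13. access ram: MISS, evict rat. Cache (LRU->MRU): [pig ram]
  14. access pig: HIT. Cache (LRU->MRU): [ram pig]
Total: 8 hits, 6 misses, 4 evictions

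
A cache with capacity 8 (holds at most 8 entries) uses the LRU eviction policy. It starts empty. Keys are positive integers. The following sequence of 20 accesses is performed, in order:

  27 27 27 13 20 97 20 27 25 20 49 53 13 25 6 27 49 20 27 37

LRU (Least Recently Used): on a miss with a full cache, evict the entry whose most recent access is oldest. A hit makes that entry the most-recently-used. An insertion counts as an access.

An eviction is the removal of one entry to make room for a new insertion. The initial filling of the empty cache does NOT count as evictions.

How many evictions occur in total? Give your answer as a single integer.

LRU simulation (capacity=8):
  1. access 27: MISS. Cache (LRU->MRU): [27]
  2. access 27: HIT. Cache (LRU->MRU): [27]
  3. access 27: HIT. Cache (LRU->MRU): [27]
  4. access 13: MISS. Cache (LRU->MRU): [27 13]
  5. access 20: MISS. Cache (LRU->MRU): [27 13 20]
  6. access 97: MISS. Cache (LRU->MRU): [27 13 20 97]
  7. access 20: HIT. Cache (LRU->MRU): [27 13 97 20]
  8. access 27: HIT. Cache (LRU->MRU): [13 97 20 27]
  9. access 25: MISS. Cache (LRU->MRU): [13 97 20 27 25]
  10. access 20: HIT. Cache (LRU->MRU): [13 97 27 25 20]
  11. access 49: MISS. Cache (LRU->MRU): [13 97 27 25 20 49]
  12. access 53: MISS. Cache (LRU->MRU): [13 97 27 25 20 49 53]
  13. access 13: HIT. Cache (LRU->MRU): [97 27 25 20 49 53 13]
  14. access 25: HIT. Cache (LRU->MRU): [97 27 20 49 53 13 25]
  15. access 6: MISS. Cache (LRU->MRU): [97 27 20 49 53 13 25 6]
  16. access 27: HIT. Cache (LRU->MRU): [97 20 49 53 13 25 6 27]
  17. access 49: HIT. Cache (LRU->MRU): [97 20 53 13 25 6 27 49]
  18. access 20: HIT. Cache (LRU->MRU): [97 53 13 25 6 27 49 20]
  19. access 27: HIT. Cache (LRU->MRU): [97 53 13 25 6 49 20 27]
  20. access 37: MISS, evict 97. Cache (LRU->MRU): [53 13 25 6 49 20 27 37]
Total: 11 hits, 9 misses, 1 evictions

Answer: 1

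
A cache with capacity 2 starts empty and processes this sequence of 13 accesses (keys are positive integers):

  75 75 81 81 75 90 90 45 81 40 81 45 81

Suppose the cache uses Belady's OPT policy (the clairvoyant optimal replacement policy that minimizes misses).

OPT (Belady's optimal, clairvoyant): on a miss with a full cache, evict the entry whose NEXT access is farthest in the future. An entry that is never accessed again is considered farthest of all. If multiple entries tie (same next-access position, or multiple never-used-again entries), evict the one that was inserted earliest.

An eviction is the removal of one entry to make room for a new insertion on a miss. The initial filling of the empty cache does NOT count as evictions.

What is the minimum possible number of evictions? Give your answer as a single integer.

OPT (Belady) simulation (capacity=2):
  1. access 75: MISS. Cache: [75]
  2. access 75: HIT. Next use of 75: step 5. Cache: [75]
  3. access 81: MISS. Cache: [75 81]
  4. access 81: HIT. Next use of 81: step 9. Cache: [75 81]
  5. access 75: HIT. Next use of 75: never. Cache: [75 81]
  6. access 90: MISS, evict 75 (next use: never). Cache: [81 90]
  7. access 90: HIT. Next use of 90: never. Cache: [81 90]
  8. access 45: MISS, evict 90 (next use: never). Cache: [81 45]
  9. access 81: HIT. Next use of 81: step 11. Cache: [81 45]
  10. access 40: MISS, evict 45 (next use: step 12). Cache: [81 40]
  11. access 81: HIT. Next use of 81: step 13. Cache: [81 40]
  12. access 45: MISS, evict 40 (next use: never). Cache: [81 45]
  13. access 81: HIT. Next use of 81: never. Cache: [81 45]
Total: 7 hits, 6 misses, 4 evictions

Answer: 4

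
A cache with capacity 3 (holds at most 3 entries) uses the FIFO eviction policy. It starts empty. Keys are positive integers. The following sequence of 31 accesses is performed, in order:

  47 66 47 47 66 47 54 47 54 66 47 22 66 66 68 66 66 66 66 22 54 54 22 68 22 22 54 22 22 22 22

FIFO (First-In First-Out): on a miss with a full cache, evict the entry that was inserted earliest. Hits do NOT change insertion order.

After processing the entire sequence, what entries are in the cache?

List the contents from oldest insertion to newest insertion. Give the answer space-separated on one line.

Answer: 54 22 68

Derivation:
FIFO simulation (capacity=3):
  1. access 47: MISS. Cache (old->new): [47]
  2. access 66: MISS. Cache (old->new): [47 66]
  3. access 47: HIT. Cache (old->new): [47 66]
  4. access 47: HIT. Cache (old->new): [47 66]
  5. access 66: HIT. Cache (old->new): [47 66]
  6. access 47: HIT. Cache (old->new): [47 66]
  7. access 54: MISS. Cache (old->new): [47 66 54]
  8. access 47: HIT. Cache (old->new): [47 66 54]
  9. access 54: HIT. Cache (old->new): [47 66 54]
  10. access 66: HIT. Cache (old->new): [47 66 54]
  11. access 47: HIT. Cache (old->new): [47 66 54]
  12. access 22: MISS, evict 47. Cache (old->new): [66 54 22]
  13. access 66: HIT. Cache (old->new): [66 54 22]
  14. access 66: HIT. Cache (old->new): [66 54 22]
  15. access 68: MISS, evict 66. Cache (old->new): [54 22 68]
  16. access 66: MISS, evict 54. Cache (old->new): [22 68 66]
  17. access 66: HIT. Cache (old->new): [22 68 66]
  18. access 66: HIT. Cache (old->new): [22 68 66]
  19. access 66: HIT. Cache (old->new): [22 68 66]
  20. access 22: HIT. Cache (old->new): [22 68 66]
  21. access 54: MISS, evict 22. Cache (old->new): [68 66 54]
  22. access 54: HIT. Cache (old->new): [68 66 54]
  23. access 22: MISS, evict 68. Cache (old->new): [66 54 22]
  24. access 68: MISS, evict 66. Cache (old->new): [54 22 68]
  25. access 22: HIT. Cache (old->new): [54 22 68]
  26. access 22: HIT. Cache (old->new): [54 22 68]
  27. access 54: HIT. Cache (old->new): [54 22 68]
  28. access 22: HIT. Cache (old->new): [54 22 68]
  29. access 22: HIT. Cache (old->new): [54 22 68]
  30. access 22: HIT. Cache (old->new): [54 22 68]
  31. access 22: HIT. Cache (old->new): [54 22 68]
Total: 22 hits, 9 misses, 6 evictions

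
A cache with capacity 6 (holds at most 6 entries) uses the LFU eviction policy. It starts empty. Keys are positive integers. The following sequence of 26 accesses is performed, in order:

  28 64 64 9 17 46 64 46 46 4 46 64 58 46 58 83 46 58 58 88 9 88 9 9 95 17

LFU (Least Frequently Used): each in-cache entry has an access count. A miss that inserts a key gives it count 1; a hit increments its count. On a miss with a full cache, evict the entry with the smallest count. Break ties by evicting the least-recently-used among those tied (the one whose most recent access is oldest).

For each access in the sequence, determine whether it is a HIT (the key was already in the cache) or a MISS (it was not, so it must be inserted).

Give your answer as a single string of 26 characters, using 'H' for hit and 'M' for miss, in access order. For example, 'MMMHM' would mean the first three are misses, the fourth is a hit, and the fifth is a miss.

Answer: MMHMMMHHHMHHMHHMHHHMMHHHMM

Derivation:
LFU simulation (capacity=6):
  1. access 28: MISS. Cache: [28(c=1)]
  2. access 64: MISS. Cache: [28(c=1) 64(c=1)]
  3. access 64: HIT, count now 2. Cache: [28(c=1) 64(c=2)]
  4. access 9: MISS. Cache: [28(c=1) 9(c=1) 64(c=2)]
  5. access 17: MISS. Cache: [28(c=1) 9(c=1) 17(c=1) 64(c=2)]
  6. access 46: MISS. Cache: [28(c=1) 9(c=1) 17(c=1) 46(c=1) 64(c=2)]
  7. access 64: HIT, count now 3. Cache: [28(c=1) 9(c=1) 17(c=1) 46(c=1) 64(c=3)]
  8. access 46: HIT, count now 2. Cache: [28(c=1) 9(c=1) 17(c=1) 46(c=2) 64(c=3)]
  9. access 46: HIT, count now 3. Cache: [28(c=1) 9(c=1) 17(c=1) 64(c=3) 46(c=3)]
  10. access 4: MISS. Cache: [28(c=1) 9(c=1) 17(c=1) 4(c=1) 64(c=3) 46(c=3)]
  11. access 46: HIT, count now 4. Cache: [28(c=1) 9(c=1) 17(c=1) 4(c=1) 64(c=3) 46(c=4)]
  12. access 64: HIT, count now 4. Cache: [28(c=1) 9(c=1) 17(c=1) 4(c=1) 46(c=4) 64(c=4)]
  13. access 58: MISS, evict 28(c=1). Cache: [9(c=1) 17(c=1) 4(c=1) 58(c=1) 46(c=4) 64(c=4)]
  14. access 46: HIT, count now 5. Cache: [9(c=1) 17(c=1) 4(c=1) 58(c=1) 64(c=4) 46(c=5)]
  15. access 58: HIT, count now 2. Cache: [9(c=1) 17(c=1) 4(c=1) 58(c=2) 64(c=4) 46(c=5)]
  16. access 83: MISS, evict 9(c=1). Cache: [17(c=1) 4(c=1) 83(c=1) 58(c=2) 64(c=4) 46(c=5)]
  17. access 46: HIT, count now 6. Cache: [17(c=1) 4(c=1) 83(c=1) 58(c=2) 64(c=4) 46(c=6)]
  18. access 58: HIT, count now 3. Cache: [17(c=1) 4(c=1) 83(c=1) 58(c=3) 64(c=4) 46(c=6)]
  19. access 58: HIT, count now 4. Cache: [17(c=1) 4(c=1) 83(c=1) 64(c=4) 58(c=4) 46(c=6)]
  20. access 88: MISS, evict 17(c=1). Cache: [4(c=1) 83(c=1) 88(c=1) 64(c=4) 58(c=4) 46(c=6)]
  21. access 9: MISS, evict 4(c=1). Cache: [83(c=1) 88(c=1) 9(c=1) 64(c=4) 58(c=4) 46(c=6)]
  22. access 88: HIT, count now 2. Cache: [83(c=1) 9(c=1) 88(c=2) 64(c=4) 58(c=4) 46(c=6)]
  23. access 9: HIT, count now 2. Cache: [83(c=1) 88(c=2) 9(c=2) 64(c=4) 58(c=4) 46(c=6)]
  24. access 9: HIT, count now 3. Cache: [83(c=1) 88(c=2) 9(c=3) 64(c=4) 58(c=4) 46(c=6)]
  25. access 95: MISS, evict 83(c=1). Cache: [95(c=1) 88(c=2) 9(c=3) 64(c=4) 58(c=4) 46(c=6)]
  26. access 17: MISS, evict 95(c=1). Cache: [17(c=1) 88(c=2) 9(c=3) 64(c=4) 58(c=4) 46(c=6)]
Total: 14 hits, 12 misses, 6 evictions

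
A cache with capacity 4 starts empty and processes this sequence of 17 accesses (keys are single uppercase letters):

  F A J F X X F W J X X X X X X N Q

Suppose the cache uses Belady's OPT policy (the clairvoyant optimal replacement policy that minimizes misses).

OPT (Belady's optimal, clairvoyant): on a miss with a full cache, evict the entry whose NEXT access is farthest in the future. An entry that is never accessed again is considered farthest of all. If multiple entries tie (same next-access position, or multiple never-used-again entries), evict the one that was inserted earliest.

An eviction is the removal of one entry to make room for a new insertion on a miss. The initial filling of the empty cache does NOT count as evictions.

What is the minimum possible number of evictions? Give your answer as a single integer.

Answer: 3

Derivation:
OPT (Belady) simulation (capacity=4):
  1. access F: MISS. Cache: [F]
  2. access A: MISS. Cache: [F A]
  3. access J: MISS. Cache: [F A J]
  4. access F: HIT. Next use of F: step 7. Cache: [F A J]
  5. access X: MISS. Cache: [F A J X]
  6. access X: HIT. Next use of X: step 10. Cache: [F A J X]
  7. access F: HIT. Next use of F: never. Cache: [F A J X]
  8. access W: MISS, evict F (next use: never). Cache: [A J X W]
  9. access J: HIT. Next use of J: never. Cache: [A J X W]
  10. access X: HIT. Next use of X: step 11. Cache: [A J X W]
  11. access X: HIT. Next use of X: step 12. Cache: [A J X W]
  12. access X: HIT. Next use of X: step 13. Cache: [A J X W]
  13. access X: HIT. Next use of X: step 14. Cache: [A J X W]
  14. access X: HIT. Next use of X: step 15. Cache: [A J X W]
  15. access X: HIT. Next use of X: never. Cache: [A J X W]
  16. access N: MISS, evict A (next use: never). Cache: [J X W N]
  17. access Q: MISS, evict J (next use: never). Cache: [X W N Q]
Total: 10 hits, 7 misses, 3 evictions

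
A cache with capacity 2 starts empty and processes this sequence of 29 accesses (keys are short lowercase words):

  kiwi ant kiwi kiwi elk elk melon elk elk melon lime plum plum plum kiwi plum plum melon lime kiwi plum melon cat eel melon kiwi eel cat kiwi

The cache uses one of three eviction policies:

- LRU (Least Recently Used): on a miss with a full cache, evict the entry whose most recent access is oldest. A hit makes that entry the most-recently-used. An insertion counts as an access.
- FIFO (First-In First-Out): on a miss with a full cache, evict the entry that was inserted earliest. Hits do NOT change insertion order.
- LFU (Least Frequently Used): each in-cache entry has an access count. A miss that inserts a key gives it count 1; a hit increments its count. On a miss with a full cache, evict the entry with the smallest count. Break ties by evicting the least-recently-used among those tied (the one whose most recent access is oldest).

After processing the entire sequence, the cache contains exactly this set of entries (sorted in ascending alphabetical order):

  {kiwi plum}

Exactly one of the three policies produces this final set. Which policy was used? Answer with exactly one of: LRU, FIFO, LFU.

Answer: LFU

Derivation:
Simulating under each policy and comparing final sets:
  LRU: final set = {cat kiwi} -> differs
  FIFO: final set = {cat kiwi} -> differs
  LFU: final set = {kiwi plum} -> MATCHES target
Only LFU produces the target set.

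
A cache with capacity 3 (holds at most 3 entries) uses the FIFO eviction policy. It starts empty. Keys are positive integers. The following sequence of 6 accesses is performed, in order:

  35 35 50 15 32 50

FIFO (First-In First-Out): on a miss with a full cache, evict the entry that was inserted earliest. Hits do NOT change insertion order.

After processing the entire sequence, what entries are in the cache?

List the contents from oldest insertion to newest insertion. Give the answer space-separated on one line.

Answer: 50 15 32

Derivation:
FIFO simulation (capacity=3):
  1. access 35: MISS. Cache (old->new): [35]
  2. access 35: HIT. Cache (old->new): [35]
  3. access 50: MISS. Cache (old->new): [35 50]
  4. access 15: MISS. Cache (old->new): [35 50 15]
  5. access 32: MISS, evict 35. Cache (old->new): [50 15 32]
  6. access 50: HIT. Cache (old->new): [50 15 32]
Total: 2 hits, 4 misses, 1 evictions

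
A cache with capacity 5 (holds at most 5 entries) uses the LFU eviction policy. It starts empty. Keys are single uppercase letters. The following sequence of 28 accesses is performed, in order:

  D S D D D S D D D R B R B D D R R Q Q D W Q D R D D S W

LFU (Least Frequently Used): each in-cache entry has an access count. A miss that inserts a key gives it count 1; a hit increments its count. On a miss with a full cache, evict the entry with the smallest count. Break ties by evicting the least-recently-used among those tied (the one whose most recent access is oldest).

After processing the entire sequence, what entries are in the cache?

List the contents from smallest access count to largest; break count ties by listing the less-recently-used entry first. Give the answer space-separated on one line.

Answer: W B Q R D

Derivation:
LFU simulation (capacity=5):
  1. access D: MISS. Cache: [D(c=1)]
  2. access S: MISS. Cache: [D(c=1) S(c=1)]
  3. access D: HIT, count now 2. Cache: [S(c=1) D(c=2)]
  4. access D: HIT, count now 3. Cache: [S(c=1) D(c=3)]
  5. access D: HIT, count now 4. Cache: [S(c=1) D(c=4)]
  6. access S: HIT, count now 2. Cache: [S(c=2) D(c=4)]
  7. access D: HIT, count now 5. Cache: [S(c=2) D(c=5)]
  8. access D: HIT, count now 6. Cache: [S(c=2) D(c=6)]
  9. access D: HIT, count now 7. Cache: [S(c=2) D(c=7)]
  10. access R: MISS. Cache: [R(c=1) S(c=2) D(c=7)]
  11. access B: MISS. Cache: [R(c=1) B(c=1) S(c=2) D(c=7)]
  12. access R: HIT, count now 2. Cache: [B(c=1) S(c=2) R(c=2) D(c=7)]
  13. access B: HIT, count now 2. Cache: [S(c=2) R(c=2) B(c=2) D(c=7)]
  14. access D: HIT, count now 8. Cache: [S(c=2) R(c=2) B(c=2) D(c=8)]
  15. access D: HIT, count now 9. Cache: [S(c=2) R(c=2) B(c=2) D(c=9)]
  16. access R: HIT, count now 3. Cache: [S(c=2) B(c=2) R(c=3) D(c=9)]
  17. access R: HIT, count now 4. Cache: [S(c=2) B(c=2) R(c=4) D(c=9)]
  18. access Q: MISS. Cache: [Q(c=1) S(c=2) B(c=2) R(c=4) D(c=9)]
  19. access Q: HIT, count now 2. Cache: [S(c=2) B(c=2) Q(c=2) R(c=4) D(c=9)]
  20. access D: HIT, count now 10. Cache: [S(c=2) B(c=2) Q(c=2) R(c=4) D(c=10)]
  21. access W: MISS, evict S(c=2). Cache: [W(c=1) B(c=2) Q(c=2) R(c=4) D(c=10)]
  22. access Q: HIT, count now 3. Cache: [W(c=1) B(c=2) Q(c=3) R(c=4) D(c=10)]
  23. access D: HIT, count now 11. Cache: [W(c=1) B(c=2) Q(c=3) R(c=4) D(c=11)]
  24. access R: HIT, count now 5. Cache: [W(c=1) B(c=2) Q(c=3) R(c=5) D(c=11)]
  25. access D: HIT, count now 12. Cache: [W(c=1) B(c=2) Q(c=3) R(c=5) D(c=12)]
  26. access D: HIT, count now 13. Cache: [W(c=1) B(c=2) Q(c=3) R(c=5) D(c=13)]
  27. access S: MISS, evict W(c=1). Cache: [S(c=1) B(c=2) Q(c=3) R(c=5) D(c=13)]
  28. access W: MISS, evict S(c=1). Cache: [W(c=1) B(c=2) Q(c=3) R(c=5) D(c=13)]
Total: 20 hits, 8 misses, 3 evictions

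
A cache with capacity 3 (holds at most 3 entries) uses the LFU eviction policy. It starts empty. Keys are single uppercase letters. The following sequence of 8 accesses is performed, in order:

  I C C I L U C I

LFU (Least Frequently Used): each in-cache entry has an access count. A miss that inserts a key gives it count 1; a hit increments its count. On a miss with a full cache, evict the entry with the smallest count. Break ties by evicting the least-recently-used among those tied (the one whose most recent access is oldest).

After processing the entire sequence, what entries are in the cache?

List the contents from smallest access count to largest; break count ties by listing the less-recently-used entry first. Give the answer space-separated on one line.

LFU simulation (capacity=3):
  1. access I: MISS. Cache: [I(c=1)]
  2. access C: MISS. Cache: [I(c=1) C(c=1)]
  3. access C: HIT, count now 2. Cache: [I(c=1) C(c=2)]
  4. access I: HIT, count now 2. Cache: [C(c=2) I(c=2)]
  5. access L: MISS. Cache: [L(c=1) C(c=2) I(c=2)]
  6. access U: MISS, evict L(c=1). Cache: [U(c=1) C(c=2) I(c=2)]
  7. access C: HIT, count now 3. Cache: [U(c=1) I(c=2) C(c=3)]
  8. access I: HIT, count now 3. Cache: [U(c=1) C(c=3) I(c=3)]
Total: 4 hits, 4 misses, 1 evictions

Answer: U C I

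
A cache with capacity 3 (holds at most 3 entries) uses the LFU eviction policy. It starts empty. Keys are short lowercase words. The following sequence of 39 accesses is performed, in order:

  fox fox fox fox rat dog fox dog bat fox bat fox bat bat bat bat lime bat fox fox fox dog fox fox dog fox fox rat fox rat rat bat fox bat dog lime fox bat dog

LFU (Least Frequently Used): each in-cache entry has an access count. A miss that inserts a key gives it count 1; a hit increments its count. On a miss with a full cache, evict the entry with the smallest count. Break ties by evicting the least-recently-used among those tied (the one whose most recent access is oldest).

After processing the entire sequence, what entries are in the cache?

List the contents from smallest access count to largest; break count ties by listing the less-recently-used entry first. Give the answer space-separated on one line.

LFU simulation (capacity=3):
  1. access fox: MISS. Cache: [fox(c=1)]
  2. access fox: HIT, count now 2. Cache: [fox(c=2)]
  3. access fox: HIT, count now 3. Cache: [fox(c=3)]
  4. access fox: HIT, count now 4. Cache: [fox(c=4)]
  5. access rat: MISS. Cache: [rat(c=1) fox(c=4)]
  6. access dog: MISS. Cache: [rat(c=1) dog(c=1) fox(c=4)]
  7. access fox: HIT, count now 5. Cache: [rat(c=1) dog(c=1) fox(c=5)]
  8. access dog: HIT, count now 2. Cache: [rat(c=1) dog(c=2) fox(c=5)]
  9. access bat: MISS, evict rat(c=1). Cache: [bat(c=1) dog(c=2) fox(c=5)]
  10. access fox: HIT, count now 6. Cache: [bat(c=1) dog(c=2) fox(c=6)]
  11. access bat: HIT, count now 2. Cache: [dog(c=2) bat(c=2) fox(c=6)]
  12. access fox: HIT, count now 7. Cache: [dog(c=2) bat(c=2) fox(c=7)]
  13. access bat: HIT, count now 3. Cache: [dog(c=2) bat(c=3) fox(c=7)]
  14. access bat: HIT, count now 4. Cache: [dog(c=2) bat(c=4) fox(c=7)]
  15. access bat: HIT, count now 5. Cache: [dog(c=2) bat(c=5) fox(c=7)]
  16. access bat: HIT, count now 6. Cache: [dog(c=2) bat(c=6) fox(c=7)]
  17. access lime: MISS, evict dog(c=2). Cache: [lime(c=1) bat(c=6) fox(c=7)]
  18. access bat: HIT, count now 7. Cache: [lime(c=1) fox(c=7) bat(c=7)]
  19. access fox: HIT, count now 8. Cache: [lime(c=1) bat(c=7) fox(c=8)]
  20. access fox: HIT, count now 9. Cache: [lime(c=1) bat(c=7) fox(c=9)]
  21. access fox: HIT, count now 10. Cache: [lime(c=1) bat(c=7) fox(c=10)]
  22. access dog: MISS, evict lime(c=1). Cache: [dog(c=1) bat(c=7) fox(c=10)]
  23. access fox: HIT, count now 11. Cache: [dog(c=1) bat(c=7) fox(c=11)]
  24. access fox: HIT, count now 12. Cache: [dog(c=1) bat(c=7) fox(c=12)]
  25. access dog: HIT, count now 2. Cache: [dog(c=2) bat(c=7) fox(c=12)]
  26. access fox: HIT, count now 13. Cache: [dog(c=2) bat(c=7) fox(c=13)]
  27. access fox: HIT, count now 14. Cache: [dog(c=2) bat(c=7) fox(c=14)]
  28. access rat: MISS, evict dog(c=2). Cache: [rat(c=1) bat(c=7) fox(c=14)]
  29. access fox: HIT, count now 15. Cache: [rat(c=1) bat(c=7) fox(c=15)]
  30. access rat: HIT, count now 2. Cache: [rat(c=2) bat(c=7) fox(c=15)]
  31. access rat: HIT, count now 3. Cache: [rat(c=3) bat(c=7) fox(c=15)]
  32. access bat: HIT, count now 8. Cache: [rat(c=3) bat(c=8) fox(c=15)]
  33. access fox: HIT, count now 16. Cache: [rat(c=3) bat(c=8) fox(c=16)]
  34. access bat: HIT, count now 9. Cache: [rat(c=3) bat(c=9) fox(c=16)]
  35. access dog: MISS, evict rat(c=3). Cache: [dog(c=1) bat(c=9) fox(c=16)]
  36. access lime: MISS, evict dog(c=1). Cache: [lime(c=1) bat(c=9) fox(c=16)]
  37. access fox: HIT, count now 17. Cache: [lime(c=1) bat(c=9) fox(c=17)]
  38. access bat: HIT, count now 10. Cache: [lime(c=1) bat(c=10) fox(c=17)]
  39. access dog: MISS, evict lime(c=1). Cache: [dog(c=1) bat(c=10) fox(c=17)]
Total: 29 hits, 10 misses, 7 evictions

Answer: dog bat fox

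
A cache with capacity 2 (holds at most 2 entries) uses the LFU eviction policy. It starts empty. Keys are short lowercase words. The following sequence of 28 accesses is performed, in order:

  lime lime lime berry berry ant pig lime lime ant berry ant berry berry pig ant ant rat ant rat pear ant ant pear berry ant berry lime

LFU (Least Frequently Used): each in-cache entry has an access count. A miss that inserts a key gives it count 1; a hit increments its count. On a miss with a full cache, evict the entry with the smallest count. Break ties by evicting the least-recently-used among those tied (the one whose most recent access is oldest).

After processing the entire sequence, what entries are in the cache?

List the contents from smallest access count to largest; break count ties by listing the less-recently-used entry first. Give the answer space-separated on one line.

LFU simulation (capacity=2):
  1. access lime: MISS. Cache: [lime(c=1)]
  2. access lime: HIT, count now 2. Cache: [lime(c=2)]
  3. access lime: HIT, count now 3. Cache: [lime(c=3)]
  4. access berry: MISS. Cache: [berry(c=1) lime(c=3)]
  5. access berry: HIT, count now 2. Cache: [berry(c=2) lime(c=3)]
  6. access ant: MISS, evict berry(c=2). Cache: [ant(c=1) lime(c=3)]
  7. access pig: MISS, evict ant(c=1). Cache: [pig(c=1) lime(c=3)]
  8. access lime: HIT, count now 4. Cache: [pig(c=1) lime(c=4)]
  9. access lime: HIT, count now 5. Cache: [pig(c=1) lime(c=5)]
  10. access ant: MISS, evict pig(c=1). Cache: [ant(c=1) lime(c=5)]
  11. access berry: MISS, evict ant(c=1). Cache: [berry(c=1) lime(c=5)]
  12. access ant: MISS, evict berry(c=1). Cache: [ant(c=1) lime(c=5)]
  13. access berry: MISS, evict ant(c=1). Cache: [berry(c=1) lime(c=5)]
  14. access berry: HIT, count now 2. Cache: [berry(c=2) lime(c=5)]
  15. access pig: MISS, evict berry(c=2). Cache: [pig(c=1) lime(c=5)]
  16. access ant: MISS, evict pig(c=1). Cache: [ant(c=1) lime(c=5)]
  17. access ant: HIT, count now 2. Cache: [ant(c=2) lime(c=5)]
  18. access rat: MISS, evict ant(c=2). Cache: [rat(c=1) lime(c=5)]
  19. access ant: MISS, evict rat(c=1). Cache: [ant(c=1) lime(c=5)]
  20. access rat: MISS, evict ant(c=1). Cache: [rat(c=1) lime(c=5)]
  21. access pear: MISS, evict rat(c=1). Cache: [pear(c=1) lime(c=5)]
  22. access ant: MISS, evict pear(c=1). Cache: [ant(c=1) lime(c=5)]
  23. access ant: HIT, count now 2. Cache: [ant(c=2) lime(c=5)]
  24. access pear: MISS, evict ant(c=2). Cache: [pear(c=1) lime(c=5)]
  25. access berry: MISS, evict pear(c=1). Cache: [berry(c=1) lime(c=5)]
  26. access ant: MISS, evict berry(c=1). Cache: [ant(c=1) lime(c=5)]
  27. access berry: MISS, evict ant(c=1). Cache: [berry(c=1) lime(c=5)]
  28. access lime: HIT, count now 6. Cache: [berry(c=1) lime(c=6)]
Total: 9 hits, 19 misses, 17 evictions

Answer: berry lime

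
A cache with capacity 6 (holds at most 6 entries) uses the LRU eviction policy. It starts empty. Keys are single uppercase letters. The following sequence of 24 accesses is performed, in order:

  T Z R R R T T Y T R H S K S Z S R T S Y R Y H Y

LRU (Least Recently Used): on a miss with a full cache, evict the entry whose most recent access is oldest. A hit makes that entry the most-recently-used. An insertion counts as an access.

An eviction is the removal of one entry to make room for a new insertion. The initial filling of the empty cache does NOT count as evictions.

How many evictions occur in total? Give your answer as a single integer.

LRU simulation (capacity=6):
  1. access T: MISS. Cache (LRU->MRU): [T]
  2. access Z: MISS. Cache (LRU->MRU): [T Z]
  3. access R: MISS. Cache (LRU->MRU): [T Z R]
  4. access R: HIT. Cache (LRU->MRU): [T Z R]
  5. access R: HIT. Cache (LRU->MRU): [T Z R]
  6. access T: HIT. Cache (LRU->MRU): [Z R T]
  7. access T: HIT. Cache (LRU->MRU): [Z R T]
  8. access Y: MISS. Cache (LRU->MRU): [Z R T Y]
  9. access T: HIT. Cache (LRU->MRU): [Z R Y T]
  10. access R: HIT. Cache (LRU->MRU): [Z Y T R]
  11. access H: MISS. Cache (LRU->MRU): [Z Y T R H]
  12. access S: MISS. Cache (LRU->MRU): [Z Y T R H S]
  13. access K: MISS, evict Z. Cache (LRU->MRU): [Y T R H S K]
  14. access S: HIT. Cache (LRU->MRU): [Y T R H K S]
  15. access Z: MISS, evict Y. Cache (LRU->MRU): [T R H K S Z]
  16. access S: HIT. Cache (LRU->MRU): [T R H K Z S]
  17. access R: HIT. Cache (LRU->MRU): [T H K Z S R]
  18. access T: HIT. Cache (LRU->MRU): [H K Z S R T]
  19. access S: HIT. Cache (LRU->MRU): [H K Z R T S]
  20. access Y: MISS, evict H. Cache (LRU->MRU): [K Z R T S Y]
  21. access R: HIT. Cache (LRU->MRU): [K Z T S Y R]
  22. access Y: HIT. Cache (LRU->MRU): [K Z T S R Y]
  23. access H: MISS, evict K. Cache (LRU->MRU): [Z T S R Y H]
  24. access Y: HIT. Cache (LRU->MRU): [Z T S R H Y]
Total: 14 hits, 10 misses, 4 evictions

Answer: 4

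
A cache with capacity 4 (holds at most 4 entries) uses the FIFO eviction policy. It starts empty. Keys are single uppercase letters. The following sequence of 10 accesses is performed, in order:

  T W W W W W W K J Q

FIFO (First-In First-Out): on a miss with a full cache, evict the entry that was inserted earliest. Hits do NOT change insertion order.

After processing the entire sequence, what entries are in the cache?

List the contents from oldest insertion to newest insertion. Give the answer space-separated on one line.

FIFO simulation (capacity=4):
  1. access T: MISS. Cache (old->new): [T]
  2. access W: MISS. Cache (old->new): [T W]
  3. access W: HIT. Cache (old->new): [T W]
  4. access W: HIT. Cache (old->new): [T W]
  5. access W: HIT. Cache (old->new): [T W]
  6. access W: HIT. Cache (old->new): [T W]
  7. access W: HIT. Cache (old->new): [T W]
  8. access K: MISS. Cache (old->new): [T W K]
  9. access J: MISS. Cache (old->new): [T W K J]
  10. access Q: MISS, evict T. Cache (old->new): [W K J Q]
Total: 5 hits, 5 misses, 1 evictions

Answer: W K J Q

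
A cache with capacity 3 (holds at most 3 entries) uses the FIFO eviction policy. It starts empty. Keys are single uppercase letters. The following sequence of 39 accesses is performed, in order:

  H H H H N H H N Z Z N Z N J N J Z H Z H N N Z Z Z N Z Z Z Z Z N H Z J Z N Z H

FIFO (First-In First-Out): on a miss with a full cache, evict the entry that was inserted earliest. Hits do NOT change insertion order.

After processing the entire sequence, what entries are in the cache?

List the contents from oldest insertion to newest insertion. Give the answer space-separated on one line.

FIFO simulation (capacity=3):
  1. access H: MISS. Cache (old->new): [H]
  2. access H: HIT. Cache (old->new): [H]
  3. access H: HIT. Cache (old->new): [H]
  4. access H: HIT. Cache (old->new): [H]
  5. access N: MISS. Cache (old->new): [H N]
  6. access H: HIT. Cache (old->new): [H N]
  7. access H: HIT. Cache (old->new): [H N]
  8. access N: HIT. Cache (old->new): [H N]
  9. access Z: MISS. Cache (old->new): [H N Z]
  10. access Z: HIT. Cache (old->new): [H N Z]
  11. access N: HIT. Cache (old->new): [H N Z]
  12. access Z: HIT. Cache (old->new): [H N Z]
  13. access N: HIT. Cache (old->new): [H N Z]
  14. access J: MISS, evict H. Cache (old->new): [N Z J]
  15. access N: HIT. Cache (old->new): [N Z J]
  16. access J: HIT. Cache (old->new): [N Z J]
  17. access Z: HIT. Cache (old->new): [N Z J]
  18. access H: MISS, evict N. Cache (old->new): [Z J H]
  19. access Z: HIT. Cache (old->new): [Z J H]
  20. access H: HIT. Cache (old->new): [Z J H]
  21. access N: MISS, evict Z. Cache (old->new): [J H N]
  22. access N: HIT. Cache (old->new): [J H N]
  23. access Z: MISS, evict J. Cache (old->new): [H N Z]
  24. access Z: HIT. Cache (old->new): [H N Z]
  25. access Z: HIT. Cache (old->new): [H N Z]
  26. access N: HIT. Cache (old->new): [H N Z]
  27. access Z: HIT. Cache (old->new): [H N Z]
  28. access Z: HIT. Cache (old->new): [H N Z]
  29. access Z: HIT. Cache (old->new): [H N Z]
  30. access Z: HIT. Cache (old->new): [H N Z]
  31. access Z: HIT. Cache (old->new): [H N Z]
  32. access N: HIT. Cache (old->new): [H N Z]
  33. access H: HIT. Cache (old->new): [H N Z]
  34. access Z: HIT. Cache (old->new): [H N Z]
  35. access J: MISS, evict H. Cache (old->new): [N Z J]
  36. access Z: HIT. Cache (old->new): [N Z J]
  37. access N: HIT. Cache (old->new): [N Z J]
  38. access Z: HIT. Cache (old->new): [N Z J]
  39. access H: MISS, evict N. Cache (old->new): [Z J H]
Total: 30 hits, 9 misses, 6 evictions

Answer: Z J H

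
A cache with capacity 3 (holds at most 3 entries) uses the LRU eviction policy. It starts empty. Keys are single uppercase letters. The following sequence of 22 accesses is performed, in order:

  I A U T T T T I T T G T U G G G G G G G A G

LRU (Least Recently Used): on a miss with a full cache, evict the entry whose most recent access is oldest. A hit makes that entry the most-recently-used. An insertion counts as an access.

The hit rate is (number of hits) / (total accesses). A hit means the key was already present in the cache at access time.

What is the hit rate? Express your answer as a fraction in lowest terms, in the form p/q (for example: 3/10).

Answer: 7/11

Derivation:
LRU simulation (capacity=3):
  1. access I: MISS. Cache (LRU->MRU): [I]
  2. access A: MISS. Cache (LRU->MRU): [I A]
  3. access U: MISS. Cache (LRU->MRU): [I A U]
  4. access T: MISS, evict I. Cache (LRU->MRU): [A U T]
  5. access T: HIT. Cache (LRU->MRU): [A U T]
  6. access T: HIT. Cache (LRU->MRU): [A U T]
  7. access T: HIT. Cache (LRU->MRU): [A U T]
  8. access I: MISS, evict A. Cache (LRU->MRU): [U T I]
  9. access T: HIT. Cache (LRU->MRU): [U I T]
  10. access T: HIT. Cache (LRU->MRU): [U I T]
  11. access G: MISS, evict U. Cache (LRU->MRU): [I T G]
  12. access T: HIT. Cache (LRU->MRU): [I G T]
  13. access U: MISS, evict I. Cache (LRU->MRU): [G T U]
  14. access G: HIT. Cache (LRU->MRU): [T U G]
  15. access G: HIT. Cache (LRU->MRU): [T U G]
  16. access G: HIT. Cache (LRU->MRU): [T U G]
  17. access G: HIT. Cache (LRU->MRU): [T U G]
  18. access G: HIT. Cache (LRU->MRU): [T U G]
  19. access G: HIT. Cache (LRU->MRU): [T U G]
  20. access G: HIT. Cache (LRU->MRU): [T U G]
  21. access A: MISS, evict T. Cache (LRU->MRU): [U G A]
  22. access G: HIT. Cache (LRU->MRU): [U A G]
Total: 14 hits, 8 misses, 5 evictions

Hit rate = 14/22 = 7/11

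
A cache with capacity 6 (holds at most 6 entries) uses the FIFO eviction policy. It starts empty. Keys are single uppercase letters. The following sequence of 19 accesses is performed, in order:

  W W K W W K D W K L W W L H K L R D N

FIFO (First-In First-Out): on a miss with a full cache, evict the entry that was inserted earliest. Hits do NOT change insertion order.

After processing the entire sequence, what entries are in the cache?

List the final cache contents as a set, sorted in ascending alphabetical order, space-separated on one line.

Answer: D H K L N R

Derivation:
FIFO simulation (capacity=6):
  1. access W: MISS. Cache (old->new): [W]
  2. access W: HIT. Cache (old->new): [W]
  3. access K: MISS. Cache (old->new): [W K]
  4. access W: HIT. Cache (old->new): [W K]
  5. access W: HIT. Cache (old->new): [W K]
  6. access K: HIT. Cache (old->new): [W K]
  7. access D: MISS. Cache (old->new): [W K D]
  8. access W: HIT. Cache (old->new): [W K D]
  9. access K: HIT. Cache (old->new): [W K D]
  10. access L: MISS. Cache (old->new): [W K D L]
  11. access W: HIT. Cache (old->new): [W K D L]
  12. access W: HIT. Cache (old->new): [W K D L]
  13. access L: HIT. Cache (old->new): [W K D L]
  14. access H: MISS. Cache (old->new): [W K D L H]
  15. access K: HIT. Cache (old->new): [W K D L H]
  16. access L: HIT. Cache (old->new): [W K D L H]
  17. access R: MISS. Cache (old->new): [W K D L H R]
  18. access D: HIT. Cache (old->new): [W K D L H R]
  19. access N: MISS, evict W. Cache (old->new): [K D L H R N]
Total: 12 hits, 7 misses, 1 evictions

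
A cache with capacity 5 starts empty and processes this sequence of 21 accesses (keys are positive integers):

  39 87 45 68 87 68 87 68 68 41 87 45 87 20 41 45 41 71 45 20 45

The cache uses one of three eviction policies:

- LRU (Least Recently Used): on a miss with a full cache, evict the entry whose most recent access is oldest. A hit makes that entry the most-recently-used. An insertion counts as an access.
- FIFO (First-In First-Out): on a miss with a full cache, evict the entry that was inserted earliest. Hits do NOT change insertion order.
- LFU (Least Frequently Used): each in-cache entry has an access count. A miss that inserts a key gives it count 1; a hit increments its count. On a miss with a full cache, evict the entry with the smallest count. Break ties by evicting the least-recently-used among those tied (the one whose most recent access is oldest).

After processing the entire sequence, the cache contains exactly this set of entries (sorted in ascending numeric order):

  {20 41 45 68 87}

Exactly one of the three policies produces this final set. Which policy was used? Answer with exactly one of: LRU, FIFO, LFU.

Answer: LFU

Derivation:
Simulating under each policy and comparing final sets:
  LRU: final set = {20 41 45 71 87} -> differs
  FIFO: final set = {20 41 45 68 71} -> differs
  LFU: final set = {20 41 45 68 87} -> MATCHES target
Only LFU produces the target set.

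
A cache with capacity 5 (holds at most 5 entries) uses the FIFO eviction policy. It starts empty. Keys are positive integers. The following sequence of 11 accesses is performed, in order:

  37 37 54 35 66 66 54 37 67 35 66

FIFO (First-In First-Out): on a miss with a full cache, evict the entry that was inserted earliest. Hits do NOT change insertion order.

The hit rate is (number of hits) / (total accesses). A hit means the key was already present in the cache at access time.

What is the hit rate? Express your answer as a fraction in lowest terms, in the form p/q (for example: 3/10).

FIFO simulation (capacity=5):
  1. access 37: MISS. Cache (old->new): [37]
  2. access 37: HIT. Cache (old->new): [37]
  3. access 54: MISS. Cache (old->new): [37 54]
  4. access 35: MISS. Cache (old->new): [37 54 35]
  5. access 66: MISS. Cache (old->new): [37 54 35 66]
  6. access 66: HIT. Cache (old->new): [37 54 35 66]
  7. access 54: HIT. Cache (old->new): [37 54 35 66]
  8. access 37: HIT. Cache (old->new): [37 54 35 66]
  9. access 67: MISS. Cache (old->new): [37 54 35 66 67]
  10. access 35: HIT. Cache (old->new): [37 54 35 66 67]
  11. access 66: HIT. Cache (old->new): [37 54 35 66 67]
Total: 6 hits, 5 misses, 0 evictions

Hit rate = 6/11

Answer: 6/11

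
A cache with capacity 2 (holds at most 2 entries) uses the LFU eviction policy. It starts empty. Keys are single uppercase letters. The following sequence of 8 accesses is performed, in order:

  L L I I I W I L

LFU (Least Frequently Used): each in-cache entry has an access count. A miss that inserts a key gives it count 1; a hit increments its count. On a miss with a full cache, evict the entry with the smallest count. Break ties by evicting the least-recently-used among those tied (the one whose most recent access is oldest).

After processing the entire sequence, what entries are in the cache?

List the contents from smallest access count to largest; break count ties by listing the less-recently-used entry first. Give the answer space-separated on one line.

LFU simulation (capacity=2):
  1. access L: MISS. Cache: [L(c=1)]
  2. access L: HIT, count now 2. Cache: [L(c=2)]
  3. access I: MISS. Cache: [I(c=1) L(c=2)]
  4. access I: HIT, count now 2. Cache: [L(c=2) I(c=2)]
  5. access I: HIT, count now 3. Cache: [L(c=2) I(c=3)]
  6. access W: MISS, evict L(c=2). Cache: [W(c=1) I(c=3)]
  7. access I: HIT, count now 4. Cache: [W(c=1) I(c=4)]
  8. access L: MISS, evict W(c=1). Cache: [L(c=1) I(c=4)]
Total: 4 hits, 4 misses, 2 evictions

Answer: L I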